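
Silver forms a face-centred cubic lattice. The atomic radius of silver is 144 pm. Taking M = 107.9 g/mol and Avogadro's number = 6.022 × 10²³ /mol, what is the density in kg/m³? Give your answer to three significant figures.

10600 kg/m³

In an FCC lattice, atoms touch along the face diagonal, so √2·a = 4r, giving a = 407.3 pm = 4.073 × 10^-8 cm.
With Z = 4, ρ = Z·M/(N_A·a³) = 4 × 107.9 / (6.022 × 10²³ × 6.757 × 10^-23) = 10.61 g/cm³ = 10600 kg/m³.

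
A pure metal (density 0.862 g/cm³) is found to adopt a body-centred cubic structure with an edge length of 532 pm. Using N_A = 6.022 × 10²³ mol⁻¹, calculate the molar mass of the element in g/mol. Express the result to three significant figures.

A BCC cell has Z = 2 atoms; a = 5.320 × 10^-8 cm.
M = ρ·N_A·a³/Z = 0.862 × 6.022 × 10²³ × 1.506 × 10^-22 / 2 = 39.1 g/mol.

39.1 g/mol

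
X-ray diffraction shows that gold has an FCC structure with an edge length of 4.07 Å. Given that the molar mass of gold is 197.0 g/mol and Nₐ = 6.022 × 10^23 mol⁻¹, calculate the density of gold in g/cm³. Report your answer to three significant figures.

An FCC unit cell contains Z = 4 atoms.
Cell volume: a³ = (4.07 Å)³ = (4.070 × 10^-8 cm)³ = 6.742 × 10^-23 cm³.
ρ = Z·M/(N_A·a³) = 4 × 197.0 / (6.022 × 10²³ × 6.742 × 10^-23) = 19.41 g/cm³.

19.4 g/cm³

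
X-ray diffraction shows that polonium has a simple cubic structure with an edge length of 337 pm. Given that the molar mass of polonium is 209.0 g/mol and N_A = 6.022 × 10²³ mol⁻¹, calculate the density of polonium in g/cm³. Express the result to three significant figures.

A simple cubic unit cell contains Z = 1 atom.
Cell volume: a³ = (337 pm)³ = (3.370 × 10^-8 cm)³ = 3.827 × 10^-23 cm³.
ρ = Z·M/(N_A·a³) = 1 × 209.0 / (6.022 × 10²³ × 3.827 × 10^-23) = 9.068 g/cm³.

9.07 g/cm³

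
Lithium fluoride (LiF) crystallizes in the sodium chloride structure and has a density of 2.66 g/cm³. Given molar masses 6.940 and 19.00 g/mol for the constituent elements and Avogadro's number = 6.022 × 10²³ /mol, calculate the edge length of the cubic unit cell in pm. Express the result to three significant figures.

M(LiF) = 25.94 g/mol; Z = 4 formula units per cell.
a³ = Z·M/(N_A·ρ) = 4 × 25.94 / (6.022 × 10²³ × 2.66) = 6.478 × 10^-23 cm³, so a = 4.016 × 10^-8 cm = 402 pm.

402 pm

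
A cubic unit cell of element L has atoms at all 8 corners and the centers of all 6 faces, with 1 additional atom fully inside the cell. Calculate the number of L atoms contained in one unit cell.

5

Corner atoms are shared by 8 cells (1/8 each), face atoms by 2 (1/2 each), interior atoms are unshared.
Net atoms = 8 × 1/8 + 6 × 1/2 + 1 = 1 + 3 + 1 = 5.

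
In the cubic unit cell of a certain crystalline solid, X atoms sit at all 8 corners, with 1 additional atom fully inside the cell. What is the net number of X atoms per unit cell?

Corner atoms are shared by 8 cells (1/8 each), interior atoms are unshared.
Net atoms = 8 × 1/8 + 1 = 1 + 1 = 2.

2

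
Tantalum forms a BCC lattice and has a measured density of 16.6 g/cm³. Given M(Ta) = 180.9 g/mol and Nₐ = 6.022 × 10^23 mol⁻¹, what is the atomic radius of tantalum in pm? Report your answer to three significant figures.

143 pm

For a BCC cell (Z = 2), a³ = Z·M/(N_A·ρ) = 2 × 180.9 / (6.022 × 10²³ × 16.60) = 3.619 × 10^-23 cm³, so a = 3.308 × 10^-8 cm = 330.8 pm.
Atoms touch along the body diagonal, so √3·a = 4r, so r = 0.4330 × a = 143 pm.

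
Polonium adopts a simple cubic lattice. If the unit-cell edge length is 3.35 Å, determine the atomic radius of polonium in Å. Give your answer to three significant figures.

In a simple cubic lattice, atoms touch along the cell edge, so a = 2r.
r = a/2 = 3.35/2 = 1.68 Å.

1.68 Å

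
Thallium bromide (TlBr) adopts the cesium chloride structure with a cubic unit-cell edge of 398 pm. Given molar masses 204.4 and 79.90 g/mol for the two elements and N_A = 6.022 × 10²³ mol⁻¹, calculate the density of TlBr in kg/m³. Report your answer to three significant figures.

7490 kg/m³

The cesium chloride structure contains Z = 1 formula unit per cell; M(TlBr) = 204.4 + 79.90 = 284.3 g/mol.
a³ = (3.980 × 10^-8 cm)³ = 6.304 × 10^-23 cm³.
ρ = 1 × 284.3 / (6.022 × 10²³ × 6.304 × 10^-23) = 7.488 g/cm³ = 7490 kg/m³.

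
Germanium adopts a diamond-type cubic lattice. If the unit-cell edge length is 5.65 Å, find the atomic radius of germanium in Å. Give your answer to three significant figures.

1.22 Å

In a diamond cubic lattice, nearest neighbors lie along the body diagonal with √3·a = 8r.
r = √3·a/8 = 1.7321 × 5.65 / 8 = 1.22 Å.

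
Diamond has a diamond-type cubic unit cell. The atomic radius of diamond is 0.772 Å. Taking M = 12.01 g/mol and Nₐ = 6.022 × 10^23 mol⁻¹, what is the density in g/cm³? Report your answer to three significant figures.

3.52 g/cm³

In a diamond cubic lattice, nearest neighbors lie along the body diagonal with √3·a = 8r, giving a = 3.566 Å = 3.566 × 10^-8 cm.
With Z = 8, ρ = Z·M/(N_A·a³) = 8 × 12.01 / (6.022 × 10²³ × 4.534 × 10^-23) = 3.519 g/cm³.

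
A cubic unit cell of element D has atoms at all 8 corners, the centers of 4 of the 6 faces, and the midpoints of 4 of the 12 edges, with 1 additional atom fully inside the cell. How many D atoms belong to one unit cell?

Corner atoms are shared by 8 cells (1/8 each), face atoms by 2 (1/2 each), edge atoms by 4 (1/4 each), interior atoms are unshared.
Net atoms = 8 × 1/8 + 4 × 1/2 + 4 × 1/4 + 1 = 1 + 2 + 1 + 1 = 5.

5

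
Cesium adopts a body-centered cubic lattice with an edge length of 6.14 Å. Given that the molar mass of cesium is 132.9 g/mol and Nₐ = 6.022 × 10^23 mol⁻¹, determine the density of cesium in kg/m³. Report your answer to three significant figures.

1910 kg/m³

A BCC unit cell contains Z = 2 atoms.
Cell volume: a³ = (6.14 Å)³ = (6.140 × 10^-8 cm)³ = 2.315 × 10^-22 cm³.
ρ = Z·M/(N_A·a³) = 2 × 132.9 / (6.022 × 10²³ × 2.315 × 10^-22) = 1.907 g/cm³ = 1910 kg/m³.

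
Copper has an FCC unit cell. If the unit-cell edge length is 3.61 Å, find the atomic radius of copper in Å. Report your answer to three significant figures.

1.28 Å

In an FCC lattice, atoms touch along the face diagonal, so √2·a = 4r.
r = √2·a/4 = 1.4142 × 3.61 / 4 = 1.28 Å.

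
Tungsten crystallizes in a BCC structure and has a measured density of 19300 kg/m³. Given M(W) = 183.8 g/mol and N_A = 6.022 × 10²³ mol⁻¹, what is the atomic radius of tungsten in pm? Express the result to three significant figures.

137 pm

For a BCC cell (Z = 2), a³ = Z·M/(N_A·ρ) = 2 × 183.8 / (6.022 × 10²³ × 19.30) = 3.163 × 10^-23 cm³, so a = 3.162 × 10^-8 cm = 316.2 pm.
Atoms touch along the body diagonal, so √3·a = 4r, so r = 0.4330 × a = 137 pm.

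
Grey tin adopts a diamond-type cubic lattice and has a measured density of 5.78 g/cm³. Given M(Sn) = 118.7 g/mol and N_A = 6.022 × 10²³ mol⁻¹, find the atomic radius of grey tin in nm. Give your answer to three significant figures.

For a diamond cubic cell (Z = 8), a³ = Z·M/(N_A·ρ) = 8 × 118.7 / (6.022 × 10²³ × 5.780) = 2.728 × 10^-22 cm³, so a = 6.486 × 10^-8 cm = 0.6486 nm.
Nearest neighbors lie along the body diagonal with √3·a = 8r, so r = 0.2165 × a = 0.140 nm.

0.140 nm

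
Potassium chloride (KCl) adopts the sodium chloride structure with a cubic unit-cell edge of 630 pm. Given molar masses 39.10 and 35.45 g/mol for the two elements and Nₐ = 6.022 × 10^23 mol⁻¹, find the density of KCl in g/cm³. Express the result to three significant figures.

1.98 g/cm³

The sodium chloride structure contains Z = 4 formula units per cell; M(KCl) = 39.10 + 35.45 = 74.55 g/mol.
a³ = (6.300 × 10^-8 cm)³ = 2.500 × 10^-22 cm³.
ρ = 4 × 74.55 / (6.022 × 10²³ × 2.500 × 10^-22) = 1.980 g/cm³.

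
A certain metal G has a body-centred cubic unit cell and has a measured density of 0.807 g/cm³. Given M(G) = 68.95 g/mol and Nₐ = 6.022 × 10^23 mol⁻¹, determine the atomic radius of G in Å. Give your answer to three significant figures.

2.85 Å

For a BCC cell (Z = 2), a³ = Z·M/(N_A·ρ) = 2 × 68.95 / (6.022 × 10²³ × 0.8070) = 2.838 × 10^-22 cm³, so a = 6.571 × 10^-8 cm = 6.571 Å.
Atoms touch along the body diagonal, so √3·a = 4r, so r = 0.4330 × a = 2.85 Å.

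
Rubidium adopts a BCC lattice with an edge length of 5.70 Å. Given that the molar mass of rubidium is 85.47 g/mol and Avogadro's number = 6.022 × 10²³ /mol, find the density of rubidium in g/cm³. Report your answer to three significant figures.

A BCC unit cell contains Z = 2 atoms.
Cell volume: a³ = (5.70 Å)³ = (5.700 × 10^-8 cm)³ = 1.852 × 10^-22 cm³.
ρ = Z·M/(N_A·a³) = 2 × 85.47 / (6.022 × 10²³ × 1.852 × 10^-22) = 1.533 g/cm³.

1.53 g/cm³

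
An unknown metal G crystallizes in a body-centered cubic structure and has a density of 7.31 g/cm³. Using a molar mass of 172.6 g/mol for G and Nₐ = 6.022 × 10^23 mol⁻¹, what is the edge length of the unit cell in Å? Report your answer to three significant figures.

4.28 Å

With Z = 2 atoms per BCC cell, a³ = Z·M/(N_A·ρ) = 2 × 172.6 / (6.022 × 10²³ × 7.310 g/cm³) = 7.842 × 10^-23 cm³.
a = (7.842 × 10^-23)^(1/3) = 4.280 × 10^-8 cm = 4.28 Å.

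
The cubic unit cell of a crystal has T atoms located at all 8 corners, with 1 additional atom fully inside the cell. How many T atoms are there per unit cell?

2

Corner atoms are shared by 8 cells (1/8 each), interior atoms are unshared.
Net atoms = 8 × 1/8 + 1 = 1 + 1 = 2.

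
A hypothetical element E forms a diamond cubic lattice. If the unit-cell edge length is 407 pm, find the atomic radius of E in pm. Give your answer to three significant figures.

In a diamond cubic lattice, nearest neighbors lie along the body diagonal with √3·a = 8r.
r = √3·a/8 = 1.7321 × 407 / 8 = 88.1 pm.

88.1 pm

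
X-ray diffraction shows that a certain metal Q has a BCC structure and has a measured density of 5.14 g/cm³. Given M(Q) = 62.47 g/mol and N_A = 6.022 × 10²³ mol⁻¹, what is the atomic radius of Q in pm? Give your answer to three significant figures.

For a BCC cell (Z = 2), a³ = Z·M/(N_A·ρ) = 2 × 62.47 / (6.022 × 10²³ × 5.140) = 4.036 × 10^-23 cm³, so a = 3.430 × 10^-8 cm = 343.0 pm.
Atoms touch along the body diagonal, so √3·a = 4r, so r = 0.4330 × a = 149 pm.

149 pm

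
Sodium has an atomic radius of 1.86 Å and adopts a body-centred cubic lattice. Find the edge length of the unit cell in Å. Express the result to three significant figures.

4.30 Å

In a BCC lattice, atoms touch along the body diagonal, so √3·a = 4r.
a = 4r/√3 = 4 × 1.86 / 1.7321 = 4.30 Å.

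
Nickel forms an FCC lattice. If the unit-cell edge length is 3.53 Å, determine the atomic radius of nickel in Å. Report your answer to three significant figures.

1.25 Å

In an FCC lattice, atoms touch along the face diagonal, so √2·a = 4r.
r = √2·a/4 = 1.4142 × 3.53 / 4 = 1.25 Å.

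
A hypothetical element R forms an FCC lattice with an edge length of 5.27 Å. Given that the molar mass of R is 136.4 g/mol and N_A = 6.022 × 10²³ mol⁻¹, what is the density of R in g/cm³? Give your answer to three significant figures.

An FCC unit cell contains Z = 4 atoms.
Cell volume: a³ = (5.27 Å)³ = (5.270 × 10^-8 cm)³ = 1.464 × 10^-22 cm³.
ρ = Z·M/(N_A·a³) = 4 × 136.4 / (6.022 × 10²³ × 1.464 × 10^-22) = 6.190 g/cm³.

6.19 g/cm³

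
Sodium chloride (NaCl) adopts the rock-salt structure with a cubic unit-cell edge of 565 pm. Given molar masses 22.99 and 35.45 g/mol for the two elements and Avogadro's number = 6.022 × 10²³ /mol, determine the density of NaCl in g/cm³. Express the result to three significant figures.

2.15 g/cm³

The rock-salt structure contains Z = 4 formula units per cell; M(NaCl) = 22.99 + 35.45 = 58.44 g/mol.
a³ = (5.650 × 10^-8 cm)³ = 1.804 × 10^-22 cm³.
ρ = 4 × 58.44 / (6.022 × 10²³ × 1.804 × 10^-22) = 2.152 g/cm³.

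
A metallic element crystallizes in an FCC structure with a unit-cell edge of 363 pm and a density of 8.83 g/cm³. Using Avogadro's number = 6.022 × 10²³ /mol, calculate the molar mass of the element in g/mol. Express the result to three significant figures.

63.6 g/mol

An FCC cell has Z = 4 atoms; a = 3.630 × 10^-8 cm.
M = ρ·N_A·a³/Z = 8.83 × 6.022 × 10²³ × 4.783 × 10^-23 / 4 = 63.6 g/mol.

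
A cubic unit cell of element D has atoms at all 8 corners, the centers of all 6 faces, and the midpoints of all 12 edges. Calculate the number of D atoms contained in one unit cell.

7

Corner atoms are shared by 8 cells (1/8 each), face atoms by 2 (1/2 each), edge atoms by 4 (1/4 each).
Net atoms = 8 × 1/8 + 6 × 1/2 + 12 × 1/4 = 1 + 3 + 3 = 7.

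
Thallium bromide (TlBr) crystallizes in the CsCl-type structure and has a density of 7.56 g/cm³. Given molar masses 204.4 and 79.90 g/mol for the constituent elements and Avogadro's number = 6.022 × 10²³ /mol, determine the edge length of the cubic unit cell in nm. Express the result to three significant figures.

M(TlBr) = 284.3 g/mol; Z = 1 formula unit per cell.
a³ = Z·M/(N_A·ρ) = 1 × 284.3 / (6.022 × 10²³ × 7.56) = 6.245 × 10^-23 cm³, so a = 3.967 × 10^-8 cm = 0.397 nm.

0.397 nm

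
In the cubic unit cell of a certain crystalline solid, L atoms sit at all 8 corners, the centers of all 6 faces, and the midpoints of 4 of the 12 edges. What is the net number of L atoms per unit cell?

Corner atoms are shared by 8 cells (1/8 each), face atoms by 2 (1/2 each), edge atoms by 4 (1/4 each).
Net atoms = 8 × 1/8 + 6 × 1/2 + 4 × 1/4 = 1 + 3 + 1 = 5.

5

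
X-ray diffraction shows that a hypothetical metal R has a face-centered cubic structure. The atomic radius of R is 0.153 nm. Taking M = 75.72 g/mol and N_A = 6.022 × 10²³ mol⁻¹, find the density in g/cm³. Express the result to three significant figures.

In an FCC lattice, atoms touch along the face diagonal, so √2·a = 4r, giving a = 0.4327 nm = 4.327 × 10^-8 cm.
With Z = 4, ρ = Z·M/(N_A·a³) = 4 × 75.72 / (6.022 × 10²³ × 8.104 × 10^-23) = 6.206 g/cm³.

6.21 g/cm³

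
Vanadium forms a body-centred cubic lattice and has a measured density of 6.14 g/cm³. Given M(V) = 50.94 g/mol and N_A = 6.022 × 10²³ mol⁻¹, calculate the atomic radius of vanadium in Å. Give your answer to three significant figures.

1.31 Å

For a BCC cell (Z = 2), a³ = Z·M/(N_A·ρ) = 2 × 50.94 / (6.022 × 10²³ × 6.140) = 2.755 × 10^-23 cm³, so a = 3.020 × 10^-8 cm = 3.020 Å.
Atoms touch along the body diagonal, so √3·a = 4r, so r = 0.4330 × a = 1.31 Å.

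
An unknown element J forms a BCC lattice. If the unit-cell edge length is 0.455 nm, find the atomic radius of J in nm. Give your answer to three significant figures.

0.197 nm

In a BCC lattice, atoms touch along the body diagonal, so √3·a = 4r.
r = √3·a/4 = 1.7321 × 0.455 / 4 = 0.197 nm.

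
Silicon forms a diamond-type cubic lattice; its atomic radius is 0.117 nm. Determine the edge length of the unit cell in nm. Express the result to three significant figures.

0.540 nm

In a diamond cubic lattice, nearest neighbors lie along the body diagonal with √3·a = 8r.
a = 8r/√3 = 8 × 0.117 / 1.7321 = 0.540 nm.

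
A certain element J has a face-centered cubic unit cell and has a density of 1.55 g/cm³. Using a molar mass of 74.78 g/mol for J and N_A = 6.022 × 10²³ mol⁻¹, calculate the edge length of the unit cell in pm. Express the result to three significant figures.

With Z = 4 atoms per FCC cell, a³ = Z·M/(N_A·ρ) = 4 × 74.78 / (6.022 × 10²³ × 1.550 g/cm³) = 3.205 × 10^-22 cm³.
a = (3.205 × 10^-22)^(1/3) = 6.843 × 10^-8 cm = 684 pm.

684 pm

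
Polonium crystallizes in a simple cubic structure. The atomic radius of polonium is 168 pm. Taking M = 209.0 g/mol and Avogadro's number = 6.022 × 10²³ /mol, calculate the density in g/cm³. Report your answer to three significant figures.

9.15 g/cm³

In a simple cubic lattice, atoms touch along the cell edge, so a = 2r, giving a = 336.0 pm = 3.360 × 10^-8 cm.
With Z = 1, ρ = Z·M/(N_A·a³) = 1 × 209.0 / (6.022 × 10²³ × 3.793 × 10^-23) = 9.149 g/cm³.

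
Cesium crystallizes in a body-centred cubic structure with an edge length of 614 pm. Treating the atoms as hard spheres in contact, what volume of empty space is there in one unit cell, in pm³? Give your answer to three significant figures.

7.40 × 10^7 pm³

In a BCC lattice atoms touch along the body diagonal, so √3·a = 4r, so r = 0.4330a = 265.9 pm.
V_cell = a³ = 2.315 × 10^8 pm³; V_atoms = 2 × (4/3)πr³ = 1.574 × 10^8 pm³.
Empty space = 2.315 × 10^8 − 1.574 × 10^8 = 7.40 × 10^7 pm³.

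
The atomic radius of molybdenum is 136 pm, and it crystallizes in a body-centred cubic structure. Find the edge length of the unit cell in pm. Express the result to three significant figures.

In a BCC lattice, atoms touch along the body diagonal, so √3·a = 4r.
a = 4r/√3 = 4 × 136 / 1.7321 = 314 pm.

314 pm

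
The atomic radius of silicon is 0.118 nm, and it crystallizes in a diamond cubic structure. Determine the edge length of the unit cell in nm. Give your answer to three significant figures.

In a diamond cubic lattice, nearest neighbors lie along the body diagonal with √3·a = 8r.
a = 8r/√3 = 8 × 0.118 / 1.7321 = 0.545 nm.

0.545 nm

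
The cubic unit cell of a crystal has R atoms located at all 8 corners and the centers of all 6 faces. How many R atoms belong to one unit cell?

4

Corner atoms are shared by 8 cells (1/8 each), face atoms by 2 (1/2 each).
Net atoms = 8 × 1/8 + 6 × 1/2 = 1 + 3 = 4.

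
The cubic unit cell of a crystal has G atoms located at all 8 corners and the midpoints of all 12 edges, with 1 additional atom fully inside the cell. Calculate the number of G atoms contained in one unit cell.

Corner atoms are shared by 8 cells (1/8 each), edge atoms by 4 (1/4 each), interior atoms are unshared.
Net atoms = 8 × 1/8 + 12 × 1/4 + 1 = 1 + 3 + 1 = 5.

5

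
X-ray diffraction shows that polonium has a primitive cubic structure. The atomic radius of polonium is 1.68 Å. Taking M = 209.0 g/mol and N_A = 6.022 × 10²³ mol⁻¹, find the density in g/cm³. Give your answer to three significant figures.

9.15 g/cm³

In a simple cubic lattice, atoms touch along the cell edge, so a = 2r, giving a = 3.360 Å = 3.360 × 10^-8 cm.
With Z = 1, ρ = Z·M/(N_A·a³) = 1 × 209.0 / (6.022 × 10²³ × 3.793 × 10^-23) = 9.149 g/cm³.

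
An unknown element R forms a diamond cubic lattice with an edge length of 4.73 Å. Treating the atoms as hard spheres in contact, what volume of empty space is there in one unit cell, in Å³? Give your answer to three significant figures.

In a diamond cubic lattice nearest neighbors lie along the body diagonal with √3·a = 8r, so r = 0.2165a = 1.024 Å.
V_cell = a³ = 105.8 Å³; V_atoms = 8 × (4/3)πr³ = 35.99 Å³.
Empty space = 105.8 − 35.99 = 69.8 Å³.

69.8 Å³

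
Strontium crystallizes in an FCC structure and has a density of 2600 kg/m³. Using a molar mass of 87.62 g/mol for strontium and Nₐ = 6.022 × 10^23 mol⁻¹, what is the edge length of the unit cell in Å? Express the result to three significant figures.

With Z = 4 atoms per FCC cell, a³ = Z·M/(N_A·ρ) = 4 × 87.62 / (6.022 × 10²³ × 2.600 g/cm³) = 2.238 × 10^-22 cm³.
a = (2.238 × 10^-22)^(1/3) = 6.072 × 10^-8 cm = 6.07 Å.

6.07 Å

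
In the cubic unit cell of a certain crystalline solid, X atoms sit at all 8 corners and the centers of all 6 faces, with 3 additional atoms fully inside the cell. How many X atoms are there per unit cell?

7

Corner atoms are shared by 8 cells (1/8 each), face atoms by 2 (1/2 each), interior atoms are unshared.
Net atoms = 8 × 1/8 + 6 × 1/2 + 3 = 1 + 3 + 3 = 7.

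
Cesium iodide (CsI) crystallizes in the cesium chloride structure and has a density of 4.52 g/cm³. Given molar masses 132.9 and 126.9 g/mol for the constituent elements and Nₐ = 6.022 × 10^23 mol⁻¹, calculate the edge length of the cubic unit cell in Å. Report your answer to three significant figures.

4.57 Å

M(CsI) = 259.8 g/mol; Z = 1 formula unit per cell.
a³ = Z·M/(N_A·ρ) = 1 × 259.8 / (6.022 × 10²³ × 4.52) = 9.545 × 10^-23 cm³, so a = 4.570 × 10^-8 cm = 4.57 Å.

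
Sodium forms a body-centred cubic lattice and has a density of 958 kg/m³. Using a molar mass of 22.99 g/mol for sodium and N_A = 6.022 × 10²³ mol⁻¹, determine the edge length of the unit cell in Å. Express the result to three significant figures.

With Z = 2 atoms per BCC cell, a³ = Z·M/(N_A·ρ) = 2 × 22.99 / (6.022 × 10²³ × 0.9580 g/cm³) = 7.970 × 10^-23 cm³.
a = (7.970 × 10^-23)^(1/3) = 4.303 × 10^-8 cm = 4.30 Å.

4.30 Å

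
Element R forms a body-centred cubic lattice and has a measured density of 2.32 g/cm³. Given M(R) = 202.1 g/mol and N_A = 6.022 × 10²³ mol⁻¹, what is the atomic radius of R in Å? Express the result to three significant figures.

For a BCC cell (Z = 2), a³ = Z·M/(N_A·ρ) = 2 × 202.1 / (6.022 × 10²³ × 2.320) = 2.893 × 10^-22 cm³, so a = 6.614 × 10^-8 cm = 6.614 Å.
Atoms touch along the body diagonal, so √3·a = 4r, so r = 0.4330 × a = 2.86 Å.

2.86 Å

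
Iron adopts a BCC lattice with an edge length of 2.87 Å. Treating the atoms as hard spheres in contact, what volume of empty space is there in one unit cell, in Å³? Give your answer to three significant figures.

In a BCC lattice atoms touch along the body diagonal, so √3·a = 4r, so r = 0.4330a = 1.243 Å.
V_cell = a³ = 23.64 Å³; V_atoms = 2 × (4/3)πr³ = 16.08 Å³.
Empty space = 23.64 − 16.08 = 7.56 Å³.

7.56 Å³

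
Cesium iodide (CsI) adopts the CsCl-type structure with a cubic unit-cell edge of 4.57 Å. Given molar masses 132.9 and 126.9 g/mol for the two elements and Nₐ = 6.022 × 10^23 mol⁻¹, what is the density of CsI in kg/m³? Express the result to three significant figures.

4520 kg/m³

The CsCl-type structure contains Z = 1 formula unit per cell; M(CsI) = 132.9 + 126.9 = 259.8 g/mol.
a³ = (4.570 × 10^-8 cm)³ = 9.544 × 10^-23 cm³.
ρ = 1 × 259.8 / (6.022 × 10²³ × 9.544 × 10^-23) = 4.520 g/cm³ = 4520 kg/m³.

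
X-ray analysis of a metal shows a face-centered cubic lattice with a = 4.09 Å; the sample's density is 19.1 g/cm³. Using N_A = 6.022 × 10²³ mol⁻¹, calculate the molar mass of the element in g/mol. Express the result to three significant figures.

197 g/mol

An FCC cell has Z = 4 atoms; a = 4.090 × 10^-8 cm.
M = ρ·N_A·a³/Z = 19.1 × 6.022 × 10²³ × 6.842 × 10^-23 / 4 = 197 g/mol.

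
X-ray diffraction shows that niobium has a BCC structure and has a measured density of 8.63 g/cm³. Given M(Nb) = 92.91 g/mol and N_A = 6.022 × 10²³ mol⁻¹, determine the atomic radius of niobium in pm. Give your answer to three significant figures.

For a BCC cell (Z = 2), a³ = Z·M/(N_A·ρ) = 2 × 92.91 / (6.022 × 10²³ × 8.630) = 3.576 × 10^-23 cm³, so a = 3.294 × 10^-8 cm = 329.4 pm.
Atoms touch along the body diagonal, so √3·a = 4r, so r = 0.4330 × a = 143 pm.

143 pm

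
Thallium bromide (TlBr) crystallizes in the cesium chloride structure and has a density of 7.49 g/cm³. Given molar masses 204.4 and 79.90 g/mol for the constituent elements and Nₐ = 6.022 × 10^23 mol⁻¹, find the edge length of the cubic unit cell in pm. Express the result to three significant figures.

M(TlBr) = 284.3 g/mol; Z = 1 formula unit per cell.
a³ = Z·M/(N_A·ρ) = 1 × 284.3 / (6.022 × 10²³ × 7.49) = 6.303 × 10^-23 cm³, so a = 3.980 × 10^-8 cm = 398 pm.

398 pm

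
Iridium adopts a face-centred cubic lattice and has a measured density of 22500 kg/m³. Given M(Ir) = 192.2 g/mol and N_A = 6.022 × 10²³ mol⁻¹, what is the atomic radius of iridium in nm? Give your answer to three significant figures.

0.136 nm

For an FCC cell (Z = 4), a³ = Z·M/(N_A·ρ) = 4 × 192.2 / (6.022 × 10²³ × 22.50) = 5.674 × 10^-23 cm³, so a = 3.843 × 10^-8 cm = 0.3843 nm.
Atoms touch along the face diagonal, so √2·a = 4r, so r = 0.3536 × a = 0.136 nm.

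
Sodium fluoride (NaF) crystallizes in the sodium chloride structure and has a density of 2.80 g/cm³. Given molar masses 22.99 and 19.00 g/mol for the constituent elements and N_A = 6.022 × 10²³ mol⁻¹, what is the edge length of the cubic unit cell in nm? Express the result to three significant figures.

M(NaF) = 41.99 g/mol; Z = 4 formula units per cell.
a³ = Z·M/(N_A·ρ) = 4 × 41.99 / (6.022 × 10²³ × 2.80) = 9.961 × 10^-23 cm³, so a = 4.636 × 10^-8 cm = 0.464 nm.

0.464 nm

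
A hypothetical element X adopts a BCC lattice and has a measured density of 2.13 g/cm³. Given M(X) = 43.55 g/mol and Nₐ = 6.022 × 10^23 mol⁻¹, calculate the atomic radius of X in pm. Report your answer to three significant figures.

177 pm

For a BCC cell (Z = 2), a³ = Z·M/(N_A·ρ) = 2 × 43.55 / (6.022 × 10²³ × 2.130) = 6.790 × 10^-23 cm³, so a = 4.080 × 10^-8 cm = 408.0 pm.
Atoms touch along the body diagonal, so √3·a = 4r, so r = 0.4330 × a = 177 pm.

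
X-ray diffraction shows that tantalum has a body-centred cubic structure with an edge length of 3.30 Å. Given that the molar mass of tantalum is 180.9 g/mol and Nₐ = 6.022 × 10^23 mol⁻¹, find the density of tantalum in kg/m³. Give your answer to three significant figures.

16700 kg/m³

A BCC unit cell contains Z = 2 atoms.
Cell volume: a³ = (3.30 Å)³ = (3.300 × 10^-8 cm)³ = 3.594 × 10^-23 cm³.
ρ = Z·M/(N_A·a³) = 2 × 180.9 / (6.022 × 10²³ × 3.594 × 10^-23) = 16.72 g/cm³ = 16700 kg/m³.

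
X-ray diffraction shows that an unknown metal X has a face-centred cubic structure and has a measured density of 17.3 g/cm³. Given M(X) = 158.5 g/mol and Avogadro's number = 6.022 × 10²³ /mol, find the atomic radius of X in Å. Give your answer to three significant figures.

1.39 Å

For an FCC cell (Z = 4), a³ = Z·M/(N_A·ρ) = 4 × 158.5 / (6.022 × 10²³ × 17.30) = 6.086 × 10^-23 cm³, so a = 3.933 × 10^-8 cm = 3.933 Å.
Atoms touch along the face diagonal, so √2·a = 4r, so r = 0.3536 × a = 1.39 Å.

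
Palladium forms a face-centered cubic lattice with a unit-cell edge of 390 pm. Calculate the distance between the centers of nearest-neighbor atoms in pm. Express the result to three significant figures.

In an FCC structure, atoms touch along the face diagonal, so √2·a = 4r; the nearest-neighbor distance equals 2r = 0.7071·a.
d = 0.7071 × 390 = 276 pm.

276 pm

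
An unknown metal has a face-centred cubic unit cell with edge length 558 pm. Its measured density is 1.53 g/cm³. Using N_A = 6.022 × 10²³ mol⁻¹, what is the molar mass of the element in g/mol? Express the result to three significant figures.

40.0 g/mol

An FCC cell has Z = 4 atoms; a = 5.580 × 10^-8 cm.
M = ρ·N_A·a³/Z = 1.53 × 6.022 × 10²³ × 1.737 × 10^-22 / 4 = 40.0 g/mol.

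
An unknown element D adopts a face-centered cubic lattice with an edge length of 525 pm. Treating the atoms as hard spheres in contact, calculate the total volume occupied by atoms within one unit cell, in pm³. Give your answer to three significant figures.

In an FCC lattice atoms touch along the face diagonal, so √2·a = 4r, so r = 0.3536a = 185.6 pm.
V_atoms = Z × (4/3)πr³ = 4 × (4/3)π × (185.6)³ = 1.07 × 10^8 pm³.

1.07 × 10^8 pm³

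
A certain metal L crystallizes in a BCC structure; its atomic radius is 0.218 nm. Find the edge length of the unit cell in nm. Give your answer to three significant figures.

In a BCC lattice, atoms touch along the body diagonal, so √3·a = 4r.
a = 4r/√3 = 4 × 0.218 / 1.7321 = 0.503 nm.

0.503 nm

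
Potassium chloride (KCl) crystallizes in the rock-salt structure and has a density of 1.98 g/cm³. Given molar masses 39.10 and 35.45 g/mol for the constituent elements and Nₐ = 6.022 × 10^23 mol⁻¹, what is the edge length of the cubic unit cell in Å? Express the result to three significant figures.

M(KCl) = 74.55 g/mol; Z = 4 formula units per cell.
a³ = Z·M/(N_A·ρ) = 4 × 74.55 / (6.022 × 10²³ × 1.98) = 2.501 × 10^-22 cm³, so a = 6.300 × 10^-8 cm = 6.30 Å.

6.30 Å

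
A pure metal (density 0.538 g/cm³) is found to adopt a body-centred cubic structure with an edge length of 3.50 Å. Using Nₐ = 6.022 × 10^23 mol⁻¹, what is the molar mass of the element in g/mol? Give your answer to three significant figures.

A BCC cell has Z = 2 atoms; a = 3.500 × 10^-8 cm.
M = ρ·N_A·a³/Z = 0.538 × 6.022 × 10²³ × 4.288 × 10^-23 / 2 = 6.95 g/mol.

6.95 g/mol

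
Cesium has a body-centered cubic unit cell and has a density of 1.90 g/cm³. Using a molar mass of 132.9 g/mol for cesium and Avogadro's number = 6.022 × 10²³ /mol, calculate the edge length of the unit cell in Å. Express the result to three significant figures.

With Z = 2 atoms per BCC cell, a³ = Z·M/(N_A·ρ) = 2 × 132.9 / (6.022 × 10²³ × 1.900 g/cm³) = 2.323 × 10^-22 cm³.
a = (2.323 × 10^-22)^(1/3) = 6.147 × 10^-8 cm = 6.15 Å.

6.15 Å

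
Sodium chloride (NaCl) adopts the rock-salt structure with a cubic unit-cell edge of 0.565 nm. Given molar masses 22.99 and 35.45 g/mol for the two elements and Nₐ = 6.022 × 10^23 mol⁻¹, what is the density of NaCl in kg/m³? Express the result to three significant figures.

The rock-salt structure contains Z = 4 formula units per cell; M(NaCl) = 22.99 + 35.45 = 58.44 g/mol.
a³ = (5.650 × 10^-8 cm)³ = 1.804 × 10^-22 cm³.
ρ = 4 × 58.44 / (6.022 × 10²³ × 1.804 × 10^-22) = 2.152 g/cm³ = 2150 kg/m³.

2150 kg/m³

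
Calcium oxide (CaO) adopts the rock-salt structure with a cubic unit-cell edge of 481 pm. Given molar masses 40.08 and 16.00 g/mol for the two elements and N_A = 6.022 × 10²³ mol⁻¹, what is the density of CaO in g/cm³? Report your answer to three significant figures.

3.35 g/cm³

The rock-salt structure contains Z = 4 formula units per cell; M(CaO) = 40.08 + 16.00 = 56.08 g/mol.
a³ = (4.810 × 10^-8 cm)³ = 1.113 × 10^-22 cm³.
ρ = 4 × 56.08 / (6.022 × 10²³ × 1.113 × 10^-22) = 3.347 g/cm³.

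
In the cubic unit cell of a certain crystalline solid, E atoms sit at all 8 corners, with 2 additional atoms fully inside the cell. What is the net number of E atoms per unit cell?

Corner atoms are shared by 8 cells (1/8 each), interior atoms are unshared.
Net atoms = 8 × 1/8 + 2 = 1 + 2 = 3.

3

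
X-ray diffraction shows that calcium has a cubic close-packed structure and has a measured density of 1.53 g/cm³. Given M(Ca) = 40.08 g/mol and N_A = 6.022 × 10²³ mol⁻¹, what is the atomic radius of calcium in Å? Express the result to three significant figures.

1.97 Å

For an FCC cell (Z = 4), a³ = Z·M/(N_A·ρ) = 4 × 40.08 / (6.022 × 10²³ × 1.530) = 1.740 × 10^-22 cm³, so a = 5.583 × 10^-8 cm = 5.583 Å.
Atoms touch along the face diagonal, so √2·a = 4r, so r = 0.3536 × a = 1.97 Å.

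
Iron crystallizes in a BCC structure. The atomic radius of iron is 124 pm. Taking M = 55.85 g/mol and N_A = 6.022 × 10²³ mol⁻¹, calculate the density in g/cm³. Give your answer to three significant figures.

In a BCC lattice, atoms touch along the body diagonal, so √3·a = 4r, giving a = 286.4 pm = 2.864 × 10^-8 cm.
With Z = 2, ρ = Z·M/(N_A·a³) = 2 × 55.85 / (6.022 × 10²³ × 2.348 × 10^-23) = 7.899 g/cm³.

7.90 g/cm³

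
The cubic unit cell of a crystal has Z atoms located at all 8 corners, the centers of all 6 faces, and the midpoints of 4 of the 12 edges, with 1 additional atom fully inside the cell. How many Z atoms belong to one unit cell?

Corner atoms are shared by 8 cells (1/8 each), face atoms by 2 (1/2 each), edge atoms by 4 (1/4 each), interior atoms are unshared.
Net atoms = 8 × 1/8 + 6 × 1/2 + 4 × 1/4 + 1 = 1 + 3 + 1 + 1 = 6.

6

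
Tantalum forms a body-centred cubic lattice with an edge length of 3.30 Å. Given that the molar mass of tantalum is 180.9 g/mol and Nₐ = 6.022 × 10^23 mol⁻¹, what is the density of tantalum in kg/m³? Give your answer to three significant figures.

A BCC unit cell contains Z = 2 atoms.
Cell volume: a³ = (3.30 Å)³ = (3.300 × 10^-8 cm)³ = 3.594 × 10^-23 cm³.
ρ = Z·M/(N_A·a³) = 2 × 180.9 / (6.022 × 10²³ × 3.594 × 10^-23) = 16.72 g/cm³ = 16700 kg/m³.

16700 kg/m³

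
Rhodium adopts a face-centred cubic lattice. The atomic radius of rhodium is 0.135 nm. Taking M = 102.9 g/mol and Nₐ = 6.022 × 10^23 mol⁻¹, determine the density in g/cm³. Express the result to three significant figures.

In an FCC lattice, atoms touch along the face diagonal, so √2·a = 4r, giving a = 0.3818 nm = 3.818 × 10^-8 cm.
With Z = 4, ρ = Z·M/(N_A·a³) = 4 × 102.9 / (6.022 × 10²³ × 5.567 × 10^-23) = 12.28 g/cm³.

12.3 g/cm³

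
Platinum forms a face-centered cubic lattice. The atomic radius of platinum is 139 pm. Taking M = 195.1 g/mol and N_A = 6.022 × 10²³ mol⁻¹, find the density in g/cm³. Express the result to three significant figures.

21.3 g/cm³

In an FCC lattice, atoms touch along the face diagonal, so √2·a = 4r, giving a = 393.2 pm = 3.932 × 10^-8 cm.
With Z = 4, ρ = Z·M/(N_A·a³) = 4 × 195.1 / (6.022 × 10²³ × 6.077 × 10^-23) = 21.33 g/cm³.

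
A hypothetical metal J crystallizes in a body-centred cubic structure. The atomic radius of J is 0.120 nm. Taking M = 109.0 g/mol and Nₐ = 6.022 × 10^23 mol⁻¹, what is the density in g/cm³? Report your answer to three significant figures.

In a BCC lattice, atoms touch along the body diagonal, so √3·a = 4r, giving a = 0.2771 nm = 2.771 × 10^-8 cm.
With Z = 2, ρ = Z·M/(N_A·a³) = 2 × 109.0 / (6.022 × 10²³ × 2.128 × 10^-23) = 17.01 g/cm³.

17.0 g/cm³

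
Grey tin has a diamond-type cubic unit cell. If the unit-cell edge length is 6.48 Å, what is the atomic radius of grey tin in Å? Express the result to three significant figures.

In a diamond cubic lattice, nearest neighbors lie along the body diagonal with √3·a = 8r.
r = √3·a/8 = 1.7321 × 6.48 / 8 = 1.40 Å.

1.40 Å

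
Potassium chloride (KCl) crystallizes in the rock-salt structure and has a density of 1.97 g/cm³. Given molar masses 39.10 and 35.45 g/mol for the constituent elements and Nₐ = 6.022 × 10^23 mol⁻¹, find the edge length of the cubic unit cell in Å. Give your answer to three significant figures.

6.31 Å

M(KCl) = 74.55 g/mol; Z = 4 formula units per cell.
a³ = Z·M/(N_A·ρ) = 4 × 74.55 / (6.022 × 10²³ × 1.97) = 2.514 × 10^-22 cm³, so a = 6.311 × 10^-8 cm = 6.31 Å.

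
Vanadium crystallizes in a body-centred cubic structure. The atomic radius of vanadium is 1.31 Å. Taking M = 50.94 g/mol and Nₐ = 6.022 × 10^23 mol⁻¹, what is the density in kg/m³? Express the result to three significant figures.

6110 kg/m³

In a BCC lattice, atoms touch along the body diagonal, so √3·a = 4r, giving a = 3.025 Å = 3.025 × 10^-8 cm.
With Z = 2, ρ = Z·M/(N_A·a³) = 2 × 50.94 / (6.022 × 10²³ × 2.769 × 10^-23) = 6.110 g/cm³ = 6110 kg/m³.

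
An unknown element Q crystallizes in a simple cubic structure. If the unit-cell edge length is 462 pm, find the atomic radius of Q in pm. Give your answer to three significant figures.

231 pm

In a simple cubic lattice, atoms touch along the cell edge, so a = 2r.
r = a/2 = 462/2 = 231 pm.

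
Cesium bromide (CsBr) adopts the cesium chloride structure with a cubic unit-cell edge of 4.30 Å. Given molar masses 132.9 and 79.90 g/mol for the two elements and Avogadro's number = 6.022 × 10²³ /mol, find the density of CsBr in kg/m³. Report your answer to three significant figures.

The cesium chloride structure contains Z = 1 formula unit per cell; M(CsBr) = 132.9 + 79.90 = 212.8 g/mol.
a³ = (4.300 × 10^-8 cm)³ = 7.951 × 10^-23 cm³.
ρ = 1 × 212.8 / (6.022 × 10²³ × 7.951 × 10^-23) = 4.445 g/cm³ = 4440 kg/m³.

4440 kg/m³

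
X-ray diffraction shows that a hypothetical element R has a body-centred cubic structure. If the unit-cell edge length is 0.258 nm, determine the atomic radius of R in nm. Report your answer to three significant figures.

0.112 nm

In a BCC lattice, atoms touch along the body diagonal, so √3·a = 4r.
r = √3·a/4 = 1.7321 × 0.258 / 4 = 0.112 nm.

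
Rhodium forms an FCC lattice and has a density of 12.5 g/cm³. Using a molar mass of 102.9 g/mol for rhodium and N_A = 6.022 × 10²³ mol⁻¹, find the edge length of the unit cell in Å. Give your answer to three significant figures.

With Z = 4 atoms per FCC cell, a³ = Z·M/(N_A·ρ) = 4 × 102.9 / (6.022 × 10²³ × 12.50 g/cm³) = 5.468 × 10^-23 cm³.
a = (5.468 × 10^-23)^(1/3) = 3.796 × 10^-8 cm = 3.80 Å.

3.80 Å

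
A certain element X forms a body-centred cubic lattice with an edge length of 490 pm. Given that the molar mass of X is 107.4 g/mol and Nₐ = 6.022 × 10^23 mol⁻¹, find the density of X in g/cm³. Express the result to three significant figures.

A BCC unit cell contains Z = 2 atoms.
Cell volume: a³ = (490 pm)³ = (4.900 × 10^-8 cm)³ = 1.176 × 10^-22 cm³.
ρ = Z·M/(N_A·a³) = 2 × 107.4 / (6.022 × 10²³ × 1.176 × 10^-22) = 3.032 g/cm³.

3.03 g/cm³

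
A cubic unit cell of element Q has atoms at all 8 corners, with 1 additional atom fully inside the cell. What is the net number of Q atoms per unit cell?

Corner atoms are shared by 8 cells (1/8 each), interior atoms are unshared.
Net atoms = 8 × 1/8 + 1 = 1 + 1 = 2.

2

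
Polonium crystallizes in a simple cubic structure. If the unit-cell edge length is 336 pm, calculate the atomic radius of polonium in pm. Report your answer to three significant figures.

168 pm

In a simple cubic lattice, atoms touch along the cell edge, so a = 2r.
r = a/2 = 336/2 = 168 pm.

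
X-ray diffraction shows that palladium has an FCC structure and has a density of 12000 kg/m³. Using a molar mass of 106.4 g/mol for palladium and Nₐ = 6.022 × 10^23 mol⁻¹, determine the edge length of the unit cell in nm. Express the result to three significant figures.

0.389 nm

With Z = 4 atoms per FCC cell, a³ = Z·M/(N_A·ρ) = 4 × 106.4 / (6.022 × 10²³ × 12.00 g/cm³) = 5.890 × 10^-23 cm³.
a = (5.890 × 10^-23)^(1/3) = 3.891 × 10^-8 cm = 0.389 nm.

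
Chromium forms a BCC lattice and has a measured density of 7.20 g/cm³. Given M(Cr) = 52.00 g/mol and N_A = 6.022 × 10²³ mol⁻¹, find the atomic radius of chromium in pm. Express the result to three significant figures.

For a BCC cell (Z = 2), a³ = Z·M/(N_A·ρ) = 2 × 52.00 / (6.022 × 10²³ × 7.200) = 2.399 × 10^-23 cm³, so a = 2.884 × 10^-8 cm = 288.4 pm.
Atoms touch along the body diagonal, so √3·a = 4r, so r = 0.4330 × a = 125 pm.

125 pm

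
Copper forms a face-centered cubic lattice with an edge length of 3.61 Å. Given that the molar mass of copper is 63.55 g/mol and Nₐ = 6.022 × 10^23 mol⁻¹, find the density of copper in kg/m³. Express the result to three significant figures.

An FCC unit cell contains Z = 4 atoms.
Cell volume: a³ = (3.61 Å)³ = (3.610 × 10^-8 cm)³ = 4.705 × 10^-23 cm³.
ρ = Z·M/(N_A·a³) = 4 × 63.55 / (6.022 × 10²³ × 4.705 × 10^-23) = 8.972 g/cm³ = 8970 kg/m³.

8970 kg/m³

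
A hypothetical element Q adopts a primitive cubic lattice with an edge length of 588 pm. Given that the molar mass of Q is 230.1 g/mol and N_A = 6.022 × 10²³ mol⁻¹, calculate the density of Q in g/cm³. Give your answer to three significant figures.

1.88 g/cm³

A simple cubic unit cell contains Z = 1 atom.
Cell volume: a³ = (588 pm)³ = (5.880 × 10^-8 cm)³ = 2.033 × 10^-22 cm³.
ρ = Z·M/(N_A·a³) = 1 × 230.1 / (6.022 × 10²³ × 2.033 × 10^-22) = 1.880 g/cm³.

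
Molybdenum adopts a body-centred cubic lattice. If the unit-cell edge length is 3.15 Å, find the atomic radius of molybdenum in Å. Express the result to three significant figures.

In a BCC lattice, atoms touch along the body diagonal, so √3·a = 4r.
r = √3·a/4 = 1.7321 × 3.15 / 4 = 1.36 Å.

1.36 Å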